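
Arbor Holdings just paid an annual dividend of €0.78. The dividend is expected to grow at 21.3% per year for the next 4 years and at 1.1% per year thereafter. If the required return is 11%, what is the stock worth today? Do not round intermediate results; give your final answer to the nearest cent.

€15.27

D_1 = 0.94614
D_2 = 1.14767
D_3 = 1.39212
D_4 = 1.68864
Terminal value at year 4: TV = D_4×(1+g_2)/(r−g_2) = 1.70722/0.099 = 17.24463
P_0 = D_1/(1+r)^1 + D_2/(1+r)^2 + D_3/(1+r)^3 + D_4/(1+r)^4 + TV/(1+r)^4
    = 0.85238 + 0.93147 + 1.01791 + 1.11236 + 11.35957 = 15.27369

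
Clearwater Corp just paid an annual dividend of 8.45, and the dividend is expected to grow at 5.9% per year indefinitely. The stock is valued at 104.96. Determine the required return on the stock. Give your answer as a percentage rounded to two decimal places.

D₁ = 8.45 × 1.059 = 8.9486
P = D₁/(r − g) ⇒ r = D₁/P + g = 8.9486/104.96 + 0.059 = 0.085257 + 0.059 = 0.144257

14.43%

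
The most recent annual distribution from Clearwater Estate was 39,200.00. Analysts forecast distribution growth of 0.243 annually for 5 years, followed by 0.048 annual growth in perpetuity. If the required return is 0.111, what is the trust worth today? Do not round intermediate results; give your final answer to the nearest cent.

1421083.37

D_1 = 48725.60000
D_2 = 60565.92080
D_3 = 75283.43955
D_4 = 93577.31537
D_5 = 116316.60300
Terminal value at year 5: TV = D_5×(1+g_2)/(r−g_2) = 121899.79994/0.063 = 1934917.45943
P_0 = D_1/(1+r)^1 + D_2/(1+r)^2 + D_3/(1+r)^3 + D_4/(1+r)^4 + D_5/(1+r)^5 + TV/(1+r)^5
    = 43857.42574 + 49068.20900 + 54898.09522 + 61420.64118 + 68718.14311 + 1143120.85675 = 1421083.37099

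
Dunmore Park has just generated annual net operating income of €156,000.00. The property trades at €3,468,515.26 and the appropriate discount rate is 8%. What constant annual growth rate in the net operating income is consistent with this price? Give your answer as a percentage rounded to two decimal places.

P = D₀(1+g)/(r−g) ⇒ P(r−g) = D₀(1+g) ⇒ g(P+D₀) = P·r − D₀
g = (P·r − D₀)/(P + D₀) = (€3,468,515.26×0.08 − €156,000.00) / (€3,468,515.26 + €156,000.00) = 0.033517

3.35%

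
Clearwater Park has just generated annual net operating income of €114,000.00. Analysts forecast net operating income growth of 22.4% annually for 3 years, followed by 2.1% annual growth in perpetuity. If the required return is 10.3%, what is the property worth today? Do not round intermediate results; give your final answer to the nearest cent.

€2362373.00

D_1 = 139536.00000
D_2 = 170792.06400
D_3 = 209049.48634
Terminal value at year 3: TV = D_3×(1+g_2)/(r−g_2) = 213439.52555/0.082 = 2602921.04328
P_0 = D_1/(1+r)^1 + D_2/(1+r)^2 + D_3/(1+r)^3 + TV/(1+r)^3
    = 126505.89302 + 140383.69271 + 155783.89834 + 1939699.51474 = 2362372.99881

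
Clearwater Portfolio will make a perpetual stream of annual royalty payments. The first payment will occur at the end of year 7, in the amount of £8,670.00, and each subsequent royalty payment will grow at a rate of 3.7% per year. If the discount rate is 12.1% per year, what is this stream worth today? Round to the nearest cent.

Value at end of year 6: C₁ / (r − g) = £8,670.00 / (0.121 − 0.037) = £103,214.2857
Discount to today: PV = £103,214.2857 / (1 + 0.121)^6 = £103,214.2857 / 1.984420 = £52,012.31

£52012.31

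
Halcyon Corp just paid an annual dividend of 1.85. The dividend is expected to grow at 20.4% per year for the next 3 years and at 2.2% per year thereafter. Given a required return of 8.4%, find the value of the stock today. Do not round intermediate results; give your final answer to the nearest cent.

48.66

D_1 = 2.22740
D_2 = 2.68179
D_3 = 3.22887
Terminal value at year 3: TV = D_3×(1+g_2)/(r−g_2) = 3.29991/0.062 = 53.22435
P_0 = D_1/(1+r)^1 + D_2/(1+r)^2 + D_3/(1+r)^3 + TV/(1+r)^3
    = 2.05480 + 2.28227 + 2.53491 + 41.78521 = 48.65718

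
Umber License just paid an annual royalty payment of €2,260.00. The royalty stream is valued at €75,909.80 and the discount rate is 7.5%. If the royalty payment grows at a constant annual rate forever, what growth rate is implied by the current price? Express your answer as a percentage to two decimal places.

4.39%

P = D₀(1+g)/(r−g) ⇒ P(r−g) = D₀(1+g) ⇒ g(P+D₀) = P·r − D₀
g = (P·r − D₀)/(P + D₀) = (€75,909.80×0.075 − €2,260.00) / (€75,909.80 + €2,260.00) = 0.043920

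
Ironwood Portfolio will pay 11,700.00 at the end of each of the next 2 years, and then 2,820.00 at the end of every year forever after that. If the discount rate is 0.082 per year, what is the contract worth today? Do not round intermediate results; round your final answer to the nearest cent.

50182.32

PV of 2-year annuity: 11,700.00 × [1 − (1+0.082)^−2] / 0.082 = 20807.12448
Perpetuity value at year 2: 2,820.00 / 0.082 = 34390.24390
PV of perpetuity: 34390.24390 / (1+0.082)^2 = 29375.19339
Total PV = 20807.12448 + 29375.19339 = 50182.31787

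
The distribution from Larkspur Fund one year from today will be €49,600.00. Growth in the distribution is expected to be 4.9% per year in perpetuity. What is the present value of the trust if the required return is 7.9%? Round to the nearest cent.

€1653333.33

Growing perpetuity: P = D₁ / (r − g) = €49,600.0000 / (0.079 − 0.049) = €1,653,333.33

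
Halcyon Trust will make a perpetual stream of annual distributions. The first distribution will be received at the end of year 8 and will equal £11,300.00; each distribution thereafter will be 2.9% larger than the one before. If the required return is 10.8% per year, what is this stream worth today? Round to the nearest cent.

Value at end of year 7: C₁ / (r − g) = £11,300.00 / (0.108 − 0.029) = £143,037.9747
Discount to today: PV = £143,037.9747 / (1 + 0.108)^7 = £143,037.9747 / 2.050115 = £69,770.69

£69770.69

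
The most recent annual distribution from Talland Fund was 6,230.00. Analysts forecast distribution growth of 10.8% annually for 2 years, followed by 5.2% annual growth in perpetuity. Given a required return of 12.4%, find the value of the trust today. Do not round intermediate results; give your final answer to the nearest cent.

D_1 = 6902.84000
D_2 = 7648.34672
Terminal value at year 2: TV = D_2×(1+g_2)/(r−g_2) = 8046.06075/0.072 = 111750.84374
P_0 = D_1/(1+r)^1 + D_2/(1+r)^2 + TV/(1+r)^2
    = 6141.31673 + 6053.89585 + 88454.14488 = 100649.35745

100649.36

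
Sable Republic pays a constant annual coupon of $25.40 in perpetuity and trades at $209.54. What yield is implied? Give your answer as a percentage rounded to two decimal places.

12.12%

P = C/r ⇒ r = C/P = $25.40/$209.54 = 0.121218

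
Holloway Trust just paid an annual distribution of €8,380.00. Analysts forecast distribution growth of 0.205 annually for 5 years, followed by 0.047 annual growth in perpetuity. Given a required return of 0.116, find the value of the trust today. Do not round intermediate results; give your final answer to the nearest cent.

€239675.21

D_1 = 10097.90000
D_2 = 12167.96950
D_3 = 14662.40325
D_4 = 17668.19591
D_5 = 21290.17608
Terminal value at year 5: TV = D_5×(1+g_2)/(r−g_2) = 22290.81435/0.069 = 323055.28045
P_0 = D_1/(1+r)^1 + D_2/(1+r)^2 + D_3/(1+r)^3 + D_4/(1+r)^4 + D_5/(1+r)^5 + TV/(1+r)^5
    = 9048.29749 + 9769.89111 + 10549.03117 + 11390.30695 + 12298.67373 + 186619.00567 = 239675.20612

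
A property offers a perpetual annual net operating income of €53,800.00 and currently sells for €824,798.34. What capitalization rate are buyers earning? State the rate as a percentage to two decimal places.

P = C/r ⇒ r = C/P = €53,800.00/€824,798.34 = 0.065228

6.52%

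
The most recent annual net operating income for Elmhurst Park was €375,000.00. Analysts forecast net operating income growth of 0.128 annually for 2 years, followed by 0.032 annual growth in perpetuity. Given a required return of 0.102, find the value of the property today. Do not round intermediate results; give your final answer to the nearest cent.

D_1 = 423000.00000
D_2 = 477144.00000
Terminal value at year 2: TV = D_2×(1+g_2)/(r−g_2) = 492412.60800/0.07 = 7034465.82857
P_0 = D_1/(1+r)^1 + D_2/(1+r)^2 + TV/(1+r)^2
    = 383847.54991 + 392903.84419 + 5792525.24578 = 6569276.63988

€6569276.64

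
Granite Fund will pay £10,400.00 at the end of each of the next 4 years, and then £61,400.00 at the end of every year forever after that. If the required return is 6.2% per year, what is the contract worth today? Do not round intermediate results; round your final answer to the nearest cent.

£814408.52

PV of 4-year annuity: £10,400.00 × [1 − (1+0.062)^−4] / 0.062 = 35872.67132
Perpetuity value at year 4: £61,400.00 / 0.062 = 990322.58065
PV of perpetuity: 990322.58065 / (1+0.062)^4 = 778535.84805
Total PV = 35872.67132 + 778535.84805 = 814408.51937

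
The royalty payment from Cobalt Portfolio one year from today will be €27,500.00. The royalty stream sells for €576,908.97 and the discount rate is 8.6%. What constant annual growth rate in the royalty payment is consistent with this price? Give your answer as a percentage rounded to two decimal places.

P = D₁/(r−g) ⇒ g = r − D₁/P = 0.086 − €27,500.00/€576,908.97 = 0.038332

3.83%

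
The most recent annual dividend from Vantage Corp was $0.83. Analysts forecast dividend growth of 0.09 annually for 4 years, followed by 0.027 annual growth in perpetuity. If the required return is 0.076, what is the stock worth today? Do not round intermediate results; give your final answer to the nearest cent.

$21.75

D_1 = 0.90470
D_2 = 0.98612
D_3 = 1.07487
D_4 = 1.17161
Terminal value at year 4: TV = D_4×(1+g_2)/(r−g_2) = 1.20325/0.049 = 24.55605
P_0 = D_1/(1+r)^1 + D_2/(1+r)^2 + D_3/(1+r)^3 + D_4/(1+r)^4 + TV/(1+r)^4
    = 0.84080 + 0.85174 + 0.86282 + 0.87405 + 18.31932 = 21.74873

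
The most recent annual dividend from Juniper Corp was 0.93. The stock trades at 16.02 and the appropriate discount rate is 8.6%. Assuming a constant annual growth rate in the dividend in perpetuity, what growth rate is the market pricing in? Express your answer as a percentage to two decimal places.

2.64%

P = D₀(1+g)/(r−g) ⇒ P(r−g) = D₀(1+g) ⇒ g(P+D₀) = P·r − D₀
g = (P·r − D₀)/(P + D₀) = (16.02×0.086 − 0.93) / (16.02 + 0.93) = 0.026414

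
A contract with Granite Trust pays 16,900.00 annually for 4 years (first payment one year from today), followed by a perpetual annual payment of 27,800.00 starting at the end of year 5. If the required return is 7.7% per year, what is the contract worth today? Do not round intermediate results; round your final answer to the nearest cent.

PV of 4-year annuity: 16,900.00 × [1 − (1+0.077)^−4] / 0.077 = 56350.77112
Perpetuity value at year 4: 27,800.00 / 0.077 = 361038.96104
PV of perpetuity: 361038.96104 / (1+0.077)^4 = 268343.60972
Total PV = 56350.77112 + 268343.60972 = 324694.38085

324694.38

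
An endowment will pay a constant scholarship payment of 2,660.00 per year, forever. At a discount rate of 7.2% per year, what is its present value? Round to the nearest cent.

36944.44

Level perpetuity: PV = C / r = 2,660.00 / 0.072 = 36,944.44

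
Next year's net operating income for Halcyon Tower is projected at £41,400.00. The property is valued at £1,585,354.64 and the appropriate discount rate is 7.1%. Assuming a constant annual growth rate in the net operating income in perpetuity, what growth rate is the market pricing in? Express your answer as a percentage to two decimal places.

4.49%

P = D₁/(r−g) ⇒ g = r − D₁/P = 0.071 − £41,400.00/£1,585,354.64 = 0.044886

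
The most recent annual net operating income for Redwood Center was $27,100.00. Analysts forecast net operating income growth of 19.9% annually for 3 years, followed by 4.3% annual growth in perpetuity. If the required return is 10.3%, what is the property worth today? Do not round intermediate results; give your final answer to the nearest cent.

$701399.61

D_1 = 32492.90000
D_2 = 38958.98710
D_3 = 46711.82553
Terminal value at year 3: TV = D_3×(1+g_2)/(r−g_2) = 48720.43403/0.06 = 812007.23385
P_0 = D_1/(1+r)^1 + D_2/(1+r)^2 + D_3/(1+r)^3 + TV/(1+r)^3
    = 29458.65820 + 32022.60307 + 34809.70180 + 605108.64958 = 701399.61265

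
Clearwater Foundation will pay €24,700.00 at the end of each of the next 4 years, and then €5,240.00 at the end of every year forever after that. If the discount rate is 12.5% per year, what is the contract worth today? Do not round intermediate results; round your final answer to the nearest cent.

PV of 4-year annuity: €24,700.00 × [1 − (1+0.125)^−4] / 0.125 = 74239.29279
Perpetuity value at year 4: €5,240.00 / 0.125 = 41920.00000
PV of perpetuity: 41920.00000 / (1+0.125)^4 = 26170.44963
Total PV = 74239.29279 + 26170.44963 = 100409.74242

€100409.74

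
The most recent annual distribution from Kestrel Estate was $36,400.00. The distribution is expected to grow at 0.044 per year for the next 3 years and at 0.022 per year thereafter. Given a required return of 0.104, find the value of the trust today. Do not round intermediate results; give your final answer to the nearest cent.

$481402.44

D_1 = 38001.60000
D_2 = 39673.67040
D_3 = 41419.31190
Terminal value at year 3: TV = D_3×(1+g_2)/(r−g_2) = 42330.53676/0.082 = 516226.05804
P_0 = D_1/(1+r)^1 + D_2/(1+r)^2 + D_3/(1+r)^3 + TV/(1+r)^3
    = 34421.73913 + 32550.99244 + 30781.91676 + 383647.79185 = 481402.44018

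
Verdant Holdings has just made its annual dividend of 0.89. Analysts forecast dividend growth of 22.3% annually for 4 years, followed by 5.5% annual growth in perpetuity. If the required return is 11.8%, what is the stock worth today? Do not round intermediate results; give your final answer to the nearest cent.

25.82

D_1 = 1.08847
D_2 = 1.33120
D_3 = 1.62806
D_4 = 1.99111
Terminal value at year 4: TV = D_4×(1+g_2)/(r−g_2) = 2.10062/0.063 = 33.34324
P_0 = D_1/(1+r)^1 + D_2/(1+r)^2 + D_3/(1+r)^3 + D_4/(1+r)^4 + TV/(1+r)^4
    = 0.97359 + 1.06502 + 1.16505 + 1.27447 + 21.34227 = 25.82039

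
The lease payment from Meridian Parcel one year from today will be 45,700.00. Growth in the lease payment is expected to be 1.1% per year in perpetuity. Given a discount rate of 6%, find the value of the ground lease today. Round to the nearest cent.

932653.06

Growing perpetuity: P = D₁ / (r − g) = 45,700.0000 / (0.06 − 0.011) = 932,653.06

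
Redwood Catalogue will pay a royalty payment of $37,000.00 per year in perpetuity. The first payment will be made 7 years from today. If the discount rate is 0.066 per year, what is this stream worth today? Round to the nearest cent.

Value at end of year 6: C / r = $37,000.00 / 0.066 = $560,606.0606
Discount to today: PV = $560,606.0606 / (1 + 0.066)^6 = $560,606.0606 / 1.467382 = $382,045.04

$382045.04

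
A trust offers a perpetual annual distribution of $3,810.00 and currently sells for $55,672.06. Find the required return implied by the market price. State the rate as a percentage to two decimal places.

6.84%

P = C/r ⇒ r = C/P = $3,810.00/$55,672.06 = 0.068436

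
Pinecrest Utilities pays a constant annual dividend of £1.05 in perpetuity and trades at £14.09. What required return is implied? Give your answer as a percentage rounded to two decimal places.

P = C/r ⇒ r = C/P = £1.05/£14.09 = 0.074521

7.45%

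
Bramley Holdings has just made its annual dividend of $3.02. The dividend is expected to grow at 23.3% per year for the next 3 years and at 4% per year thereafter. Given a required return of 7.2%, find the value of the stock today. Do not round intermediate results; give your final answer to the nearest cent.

$161.41

D_1 = 3.72366
D_2 = 4.59127
D_3 = 5.66104
Terminal value at year 3: TV = D_3×(1+g_2)/(r−g_2) = 5.88748/0.032 = 183.98378
P_0 = D_1/(1+r)^1 + D_2/(1+r)^2 + D_3/(1+r)^3 + TV/(1+r)^3
    = 3.47356 + 3.99525 + 4.59528 + 149.34654 = 161.41063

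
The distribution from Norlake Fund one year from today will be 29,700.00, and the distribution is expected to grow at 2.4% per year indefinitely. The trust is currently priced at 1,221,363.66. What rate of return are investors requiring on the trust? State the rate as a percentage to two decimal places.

4.83%

P = D₁/(r − g) ⇒ r = D₁/P + g = 29,700.0000/1,221,363.66 + 0.024 = 0.024317 + 0.024 = 0.048317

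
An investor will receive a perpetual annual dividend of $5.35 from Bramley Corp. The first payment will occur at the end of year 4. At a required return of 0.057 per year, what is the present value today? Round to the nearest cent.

$79.48

Value at end of year 3: C / r = $5.35 / 0.057 = $93.8596
Discount to today: PV = $93.8596 / (1 + 0.057)^3 = $93.8596 / 1.180932 = $79.48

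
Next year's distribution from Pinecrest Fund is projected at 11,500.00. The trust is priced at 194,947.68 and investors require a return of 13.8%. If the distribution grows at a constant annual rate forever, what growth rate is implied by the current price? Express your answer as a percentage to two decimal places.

P = D₁/(r−g) ⇒ g = r − D₁/P = 0.138 − 11,500.00/194,947.68 = 0.079010

7.90%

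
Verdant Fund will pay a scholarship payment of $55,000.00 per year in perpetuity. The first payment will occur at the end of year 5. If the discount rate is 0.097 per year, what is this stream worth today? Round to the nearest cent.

$391529.46

Value at end of year 4: C / r = $55,000.00 / 0.097 = $567,010.3093
Discount to today: PV = $567,010.3093 / (1 + 0.097)^4 = $567,010.3093 / 1.448193 = $391,529.46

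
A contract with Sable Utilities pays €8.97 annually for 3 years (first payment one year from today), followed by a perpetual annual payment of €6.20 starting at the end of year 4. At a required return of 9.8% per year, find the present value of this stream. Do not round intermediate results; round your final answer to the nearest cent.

€70.18

PV of 3-year annuity: €8.97 × [1 − (1+0.098)^−3] / 0.098 = 22.38584
Perpetuity value at year 3: €6.20 / 0.098 = 63.26531
PV of perpetuity: 63.26531 / (1+0.098)^3 = 47.79237
Total PV = 22.38584 + 47.79237 = 70.17821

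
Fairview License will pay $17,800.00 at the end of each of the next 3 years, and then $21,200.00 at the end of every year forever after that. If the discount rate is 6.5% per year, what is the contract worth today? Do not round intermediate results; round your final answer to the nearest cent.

$317149.03

PV of 3-year annuity: $17,800.00 × [1 − (1+0.065)^−3] / 0.065 = 47142.86409
Perpetuity value at year 3: $21,200.00 / 0.065 = 326153.84615
PV of perpetuity: 326153.84615 / (1+0.065)^3 = 270006.16533
Total PV = 47142.86409 + 270006.16533 = 317149.02942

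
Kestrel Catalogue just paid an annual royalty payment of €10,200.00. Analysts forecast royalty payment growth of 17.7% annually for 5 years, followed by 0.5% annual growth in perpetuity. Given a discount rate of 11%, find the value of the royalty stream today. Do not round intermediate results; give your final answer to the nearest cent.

€191884.13

D_1 = 12005.40000
D_2 = 14130.35580
D_3 = 16631.42878
D_4 = 19575.19167
D_5 = 23040.00060
Terminal value at year 5: TV = D_5×(1+g_2)/(r−g_2) = 23155.20060/0.105 = 220525.71999
P_0 = D_1/(1+r)^1 + D_2/(1+r)^2 + D_3/(1+r)^3 + D_4/(1+r)^4 + D_5/(1+r)^5 + TV/(1+r)^5
    = 10815.67568 + 11468.51376 + 12160.75738 + 12894.78508 + 13673.11895 + 130871.28140 = 191884.13224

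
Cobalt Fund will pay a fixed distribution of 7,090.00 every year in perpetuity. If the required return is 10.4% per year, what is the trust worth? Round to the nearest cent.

Level perpetuity: PV = C / r = 7,090.00 / 0.104 = 68,173.08

68173.08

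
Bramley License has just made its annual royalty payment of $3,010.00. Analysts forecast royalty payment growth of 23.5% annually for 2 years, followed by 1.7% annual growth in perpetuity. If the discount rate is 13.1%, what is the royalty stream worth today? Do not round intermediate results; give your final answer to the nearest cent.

$38893.58

D_1 = 3717.35000
D_2 = 4590.92725
Terminal value at year 2: TV = D_2×(1+g_2)/(r−g_2) = 4668.97301/0.114 = 40955.90362
P_0 = D_1/(1+r)^1 + D_2/(1+r)^2 + TV/(1+r)^2
    = 3286.78161 + 3589.01440 + 32017.78637 = 38893.58238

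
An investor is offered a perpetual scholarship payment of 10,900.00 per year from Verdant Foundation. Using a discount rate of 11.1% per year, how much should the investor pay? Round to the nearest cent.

98198.20

Level perpetuity: PV = C / r = 10,900.00 / 0.111 = 98,198.20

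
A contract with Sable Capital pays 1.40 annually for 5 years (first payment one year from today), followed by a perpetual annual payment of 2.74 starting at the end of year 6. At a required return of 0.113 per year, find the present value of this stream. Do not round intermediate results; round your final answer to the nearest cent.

PV of 5-year annuity: 1.40 × [1 − (1+0.113)^−5] / 0.113 = 5.13544
Perpetuity value at year 5: 2.74 / 0.113 = 24.24779
PV of perpetuity: 24.24779 / (1+0.113)^5 = 14.19699
Total PV = 5.13544 + 14.19699 = 19.33243

19.33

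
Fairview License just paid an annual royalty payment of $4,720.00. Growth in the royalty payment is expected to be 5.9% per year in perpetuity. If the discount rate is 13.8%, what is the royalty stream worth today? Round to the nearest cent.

$63271.90

D₁ = D₀ × (1 + g) = $4,720.00 × 1.059 = $4,998.4800
Growing perpetuity: P = D₁ / (r − g) = $4,998.4800 / (0.138 − 0.059) = $63,271.90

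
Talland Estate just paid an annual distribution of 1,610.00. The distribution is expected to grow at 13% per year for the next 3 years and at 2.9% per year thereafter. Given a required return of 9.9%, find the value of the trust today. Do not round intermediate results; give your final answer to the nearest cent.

D_1 = 1819.30000
D_2 = 2055.80900
D_3 = 2323.06417
Terminal value at year 3: TV = D_3×(1+g_2)/(r−g_2) = 2390.43303/0.07 = 34149.04330
P_0 = D_1/(1+r)^1 + D_2/(1+r)^2 + D_3/(1+r)^3 + TV/(1+r)^3
    = 1655.41401 + 1702.10904 + 1750.12121 + 25726.78185 = 30834.42612

30834.43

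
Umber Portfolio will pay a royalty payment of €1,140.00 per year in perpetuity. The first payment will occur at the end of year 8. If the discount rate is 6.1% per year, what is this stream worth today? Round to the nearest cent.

Value at end of year 7: C / r = €1,140.00 / 0.061 = €18,688.5246
Discount to today: PV = €18,688.5246 / (1 + 0.061)^7 = €18,688.5246 / 1.513588 = €12,347.17

€12347.17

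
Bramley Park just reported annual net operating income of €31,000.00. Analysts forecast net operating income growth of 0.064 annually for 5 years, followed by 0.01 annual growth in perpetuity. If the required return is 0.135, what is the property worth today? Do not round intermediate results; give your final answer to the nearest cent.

€309570.49

D_1 = 32984.00000
D_2 = 35094.97600
D_3 = 37341.05446
D_4 = 39730.88195
D_5 = 42273.65839
Terminal value at year 5: TV = D_5×(1+g_2)/(r−g_2) = 42696.39498/0.125 = 341571.15983
P_0 = D_1/(1+r)^1 + D_2/(1+r)^2 + D_3/(1+r)^3 + D_4/(1+r)^4 + D_5/(1+r)^5 + TV/(1+r)^5
    = 29060.79295 + 27242.89313 + 25538.71215 + 23941.13632 + 22443.49696 + 181343.45542 = 309570.48693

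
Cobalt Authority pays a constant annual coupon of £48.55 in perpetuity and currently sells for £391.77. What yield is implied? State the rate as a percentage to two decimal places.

12.39%

P = C/r ⇒ r = C/P = £48.55/£391.77 = 0.123925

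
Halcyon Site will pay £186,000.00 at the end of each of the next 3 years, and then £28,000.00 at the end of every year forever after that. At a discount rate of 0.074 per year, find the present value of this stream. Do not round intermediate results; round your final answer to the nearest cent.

£790008.61

PV of 3-year annuity: £186,000.00 × [1 − (1+0.074)^−3] / 0.074 = 484577.36229
Perpetuity value at year 3: £28,000.00 / 0.074 = 378378.37838
PV of perpetuity: 378378.37838 / (1+0.074)^3 = 305431.24857
Total PV = 484577.36229 + 305431.24857 = 790008.61086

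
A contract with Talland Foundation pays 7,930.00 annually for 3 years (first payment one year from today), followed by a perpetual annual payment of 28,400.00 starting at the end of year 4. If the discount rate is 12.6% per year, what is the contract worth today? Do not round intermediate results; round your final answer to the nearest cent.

PV of 3-year annuity: 7,930.00 × [1 − (1+0.126)^−3] / 0.126 = 18851.85048
Perpetuity value at year 3: 28,400.00 / 0.126 = 225396.82540
PV of perpetuity: 225396.82540 / (1+0.126)^3 = 157882.00150
Total PV = 18851.85048 + 157882.00150 = 176733.85197

176733.85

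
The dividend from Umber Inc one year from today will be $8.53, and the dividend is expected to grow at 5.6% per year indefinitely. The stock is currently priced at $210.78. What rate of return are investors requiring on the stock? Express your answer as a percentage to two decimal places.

9.65%

P = D₁/(r − g) ⇒ r = D₁/P + g = $8.5300/$210.78 + 0.056 = 0.040469 + 0.056 = 0.096469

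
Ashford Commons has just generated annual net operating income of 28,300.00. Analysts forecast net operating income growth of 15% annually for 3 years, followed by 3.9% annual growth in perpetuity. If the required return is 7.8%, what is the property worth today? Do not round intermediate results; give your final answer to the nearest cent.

D_1 = 32545.00000
D_2 = 37426.75000
D_3 = 43040.76250
Terminal value at year 3: TV = D_3×(1+g_2)/(r−g_2) = 44719.35224/0.039 = 1146650.05737
P_0 = D_1/(1+r)^1 + D_2/(1+r)^2 + D_3/(1+r)^3 + TV/(1+r)^3
    = 30190.16698 + 32206.57887 + 34357.66763 + 915323.50419 = 1012077.91766

1012077.92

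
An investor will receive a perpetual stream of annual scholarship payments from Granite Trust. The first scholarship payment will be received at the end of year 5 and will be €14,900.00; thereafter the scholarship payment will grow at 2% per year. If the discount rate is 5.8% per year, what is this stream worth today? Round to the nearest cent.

Value at end of year 4: C₁ / (r − g) = €14,900.00 / (0.058 − 0.02) = €392,105.2632
Discount to today: PV = €392,105.2632 / (1 + 0.058)^4 = €392,105.2632 / 1.252976 = €312,939.22

€312939.22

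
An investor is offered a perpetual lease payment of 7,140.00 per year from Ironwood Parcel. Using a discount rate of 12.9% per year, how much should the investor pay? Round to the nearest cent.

Level perpetuity: PV = C / r = 7,140.00 / 0.129 = 55,348.84

55348.84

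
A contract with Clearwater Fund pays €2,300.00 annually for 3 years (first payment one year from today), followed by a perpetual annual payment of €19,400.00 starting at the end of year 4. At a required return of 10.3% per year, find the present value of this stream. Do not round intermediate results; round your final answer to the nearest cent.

€146047.94

PV of 3-year annuity: €2,300.00 × [1 − (1+0.103)^−3] / 0.103 = 5689.68512
Perpetuity value at year 3: €19,400.00 / 0.103 = 188349.51456
PV of perpetuity: 188349.51456 / (1+0.103)^3 = 140358.25748
Total PV = 5689.68512 + 140358.25748 = 146047.94260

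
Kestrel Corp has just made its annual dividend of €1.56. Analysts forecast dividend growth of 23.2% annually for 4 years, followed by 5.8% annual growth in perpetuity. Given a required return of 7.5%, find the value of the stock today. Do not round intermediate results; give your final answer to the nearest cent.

€176.36

D_1 = 1.92192
D_2 = 2.36781
D_3 = 2.91714
D_4 = 3.59391
Terminal value at year 4: TV = D_4×(1+g_2)/(r−g_2) = 3.80236/0.017 = 223.66817
P_0 = D_1/(1+r)^1 + D_2/(1+r)^2 + D_3/(1+r)^3 + D_4/(1+r)^4 + TV/(1+r)^4
    = 1.78783 + 2.04894 + 2.34818 + 2.69112 + 167.48284 = 176.35892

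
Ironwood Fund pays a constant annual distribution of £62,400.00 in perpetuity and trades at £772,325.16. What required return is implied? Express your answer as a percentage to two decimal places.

8.08%

P = C/r ⇒ r = C/P = £62,400.00/£772,325.16 = 0.080795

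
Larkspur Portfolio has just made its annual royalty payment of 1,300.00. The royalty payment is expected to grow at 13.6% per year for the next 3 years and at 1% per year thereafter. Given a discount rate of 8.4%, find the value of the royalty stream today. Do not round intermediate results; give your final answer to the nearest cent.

24707.43

D_1 = 1476.80000
D_2 = 1677.64480
D_3 = 1905.80449
Terminal value at year 3: TV = D_3×(1+g_2)/(r−g_2) = 1924.86254/0.074 = 26011.65592
P_0 = D_1/(1+r)^1 + D_2/(1+r)^2 + D_3/(1+r)^3 + TV/(1+r)^3
    = 1362.36162 + 1427.71476 + 1496.20293 + 20421.14805 = 24707.42736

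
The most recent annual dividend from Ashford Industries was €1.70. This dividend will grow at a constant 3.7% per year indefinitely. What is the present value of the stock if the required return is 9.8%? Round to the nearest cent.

€28.90

D₁ = D₀ × (1 + g) = €1.70 × 1.037 = €1.7629
Growing perpetuity: P = D₁ / (r − g) = €1.7629 / (0.098 − 0.037) = €28.90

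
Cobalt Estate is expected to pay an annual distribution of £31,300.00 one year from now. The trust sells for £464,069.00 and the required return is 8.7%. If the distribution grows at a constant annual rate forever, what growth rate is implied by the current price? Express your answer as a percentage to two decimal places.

1.96%

P = D₁/(r−g) ⇒ g = r − D₁/P = 0.087 − £31,300.00/£464,069.00 = 0.019553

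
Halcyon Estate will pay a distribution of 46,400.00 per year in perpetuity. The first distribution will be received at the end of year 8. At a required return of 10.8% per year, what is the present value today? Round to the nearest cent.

Value at end of year 7: C / r = 46,400.00 / 0.108 = 429,629.6296
Discount to today: PV = 429,629.6296 / (1 + 0.108)^7 = 429,629.6296 / 2.050115 = 209,563.63

209563.63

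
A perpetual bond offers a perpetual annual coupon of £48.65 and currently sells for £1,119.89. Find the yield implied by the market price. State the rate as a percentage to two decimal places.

P = C/r ⇒ r = C/P = £48.65/£1,119.89 = 0.043442

4.34%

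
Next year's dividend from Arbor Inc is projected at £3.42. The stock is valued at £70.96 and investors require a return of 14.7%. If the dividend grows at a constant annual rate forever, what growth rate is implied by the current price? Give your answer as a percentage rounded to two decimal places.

P = D₁/(r−g) ⇒ g = r − D₁/P = 0.147 − £3.42/£70.96 = 0.098804

9.88%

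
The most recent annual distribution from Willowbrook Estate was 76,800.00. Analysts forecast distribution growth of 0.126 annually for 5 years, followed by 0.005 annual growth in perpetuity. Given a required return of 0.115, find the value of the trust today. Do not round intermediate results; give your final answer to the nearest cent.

D_1 = 86476.80000
D_2 = 97372.87680
D_3 = 109641.85928
D_4 = 123456.73355
D_5 = 139012.28197
Terminal value at year 5: TV = D_5×(1+g_2)/(r−g_2) = 139707.34338/0.11 = 1270066.75802
P_0 = D_1/(1+r)^1 + D_2/(1+r)^2 + D_3/(1+r)^3 + D_4/(1+r)^4 + D_5/(1+r)^5 + TV/(1+r)^5
    = 77557.66816 + 78322.81108 + 79095.50249 + 79875.81686 + 80663.82940 + 736974.07773 = 1132489.70571

1132489.71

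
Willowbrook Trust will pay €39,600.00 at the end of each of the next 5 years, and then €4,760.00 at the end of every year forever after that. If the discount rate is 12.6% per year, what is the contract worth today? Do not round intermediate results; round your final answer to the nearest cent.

€161523.60

PV of 5-year annuity: €39,600.00 × [1 − (1+0.126)^−5] / 0.126 = 140652.54666
Perpetuity value at year 5: €4,760.00 / 0.126 = 37777.77778
PV of perpetuity: 37777.77778 / (1+0.126)^5 = 20871.05752
Total PV = 140652.54666 + 20871.05752 = 161523.60419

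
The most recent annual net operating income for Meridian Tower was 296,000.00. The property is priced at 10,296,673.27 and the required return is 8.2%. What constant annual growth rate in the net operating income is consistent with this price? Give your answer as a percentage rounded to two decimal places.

5.18%

P = D₀(1+g)/(r−g) ⇒ P(r−g) = D₀(1+g) ⇒ g(P+D₀) = P·r − D₀
g = (P·r − D₀)/(P + D₀) = (10,296,673.27×0.082 − 296,000.00) / (10,296,673.27 + 296,000.00) = 0.051765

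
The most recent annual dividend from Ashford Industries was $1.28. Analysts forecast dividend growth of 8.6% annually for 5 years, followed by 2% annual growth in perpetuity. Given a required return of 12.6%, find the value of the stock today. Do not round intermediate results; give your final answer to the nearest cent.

$16.03

D_1 = 1.39008
D_2 = 1.50963
D_3 = 1.63945
D_4 = 1.78045
D_5 = 1.93357
Terminal value at year 5: TV = D_5×(1+g_2)/(r−g_2) = 1.97224/0.106 = 18.60602
P_0 = D_1/(1+r)^1 + D_2/(1+r)^2 + D_3/(1+r)^3 + D_4/(1+r)^4 + D_5/(1+r)^5 + TV/(1+r)^5
    = 1.23453 + 1.19067 + 1.14838 + 1.10758 + 1.06824 + 10.27925 = 16.02865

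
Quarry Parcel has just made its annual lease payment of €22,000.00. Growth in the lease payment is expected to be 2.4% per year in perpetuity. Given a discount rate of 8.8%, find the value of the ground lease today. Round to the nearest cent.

D₁ = D₀ × (1 + g) = €22,000.00 × 1.024 = €22,528.0000
Growing perpetuity: P = D₁ / (r − g) = €22,528.0000 / (0.088 − 0.024) = €352,000.00

€352000.00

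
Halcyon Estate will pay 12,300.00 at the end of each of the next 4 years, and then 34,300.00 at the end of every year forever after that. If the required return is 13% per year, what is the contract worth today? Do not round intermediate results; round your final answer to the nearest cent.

198407.78

PV of 4-year annuity: 12,300.00 × [1 − (1+0.13)^−4] / 0.13 = 36585.99730
Perpetuity value at year 4: 34,300.00 / 0.13 = 263846.15385
PV of perpetuity: 263846.15385 / (1+0.13)^4 = 161821.78738
Total PV = 36585.99730 + 161821.78738 = 198407.78468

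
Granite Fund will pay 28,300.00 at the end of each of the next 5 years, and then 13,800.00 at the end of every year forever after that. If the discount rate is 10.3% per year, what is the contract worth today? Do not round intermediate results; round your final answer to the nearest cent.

PV of 5-year annuity: 28,300.00 × [1 − (1+0.103)^−5] / 0.103 = 106462.11290
Perpetuity value at year 5: 13,800.00 / 0.103 = 133980.58252
PV of perpetuity: 133980.58252 / (1+0.103)^5 = 82066.19532
Total PV = 106462.11290 + 82066.19532 = 188528.30821

188528.31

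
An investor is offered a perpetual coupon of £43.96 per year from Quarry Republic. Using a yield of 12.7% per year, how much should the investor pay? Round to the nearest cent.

Level perpetuity: PV = C / r = £43.96 / 0.127 = £346.14

£346.14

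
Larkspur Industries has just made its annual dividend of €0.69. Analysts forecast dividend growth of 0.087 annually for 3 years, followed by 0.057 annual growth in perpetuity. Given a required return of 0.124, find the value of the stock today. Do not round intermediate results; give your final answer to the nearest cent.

€11.78

D_1 = 0.75003
D_2 = 0.81528
D_3 = 0.88621
Terminal value at year 3: TV = D_3×(1+g_2)/(r−g_2) = 0.93673/0.067 = 13.98099
P_0 = D_1/(1+r)^1 + D_2/(1+r)^2 + D_3/(1+r)^3 + TV/(1+r)^3
    = 0.66729 + 0.64532 + 0.62408 + 9.84553 = 11.78221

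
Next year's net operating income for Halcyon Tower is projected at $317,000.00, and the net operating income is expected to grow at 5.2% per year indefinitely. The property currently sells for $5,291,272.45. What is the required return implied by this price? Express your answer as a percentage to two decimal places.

11.19%

P = D₁/(r − g) ⇒ r = D₁/P + g = $317,000.0000/$5,291,272.45 + 0.052 = 0.059910 + 0.052 = 0.111910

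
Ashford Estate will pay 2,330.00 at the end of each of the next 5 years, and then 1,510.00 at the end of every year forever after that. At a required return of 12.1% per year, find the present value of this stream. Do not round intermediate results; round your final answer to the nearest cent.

PV of 5-year annuity: 2,330.00 × [1 − (1+0.121)^−5] / 0.121 = 8378.36283
Perpetuity value at year 5: 1,510.00 / 0.121 = 12479.33884
PV of perpetuity: 12479.33884 / (1+0.121)^5 = 7049.58439
Total PV = 8378.36283 + 7049.58439 = 15427.94722

15427.95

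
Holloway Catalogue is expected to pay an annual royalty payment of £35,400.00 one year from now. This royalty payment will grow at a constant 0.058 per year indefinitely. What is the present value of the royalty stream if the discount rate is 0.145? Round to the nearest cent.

Growing perpetuity: P = D₁ / (r − g) = £35,400.0000 / (0.145 − 0.058) = £406,896.55

£406896.55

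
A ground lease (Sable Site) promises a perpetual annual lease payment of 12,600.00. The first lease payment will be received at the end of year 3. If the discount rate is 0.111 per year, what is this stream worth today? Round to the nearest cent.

91964.34

Value at end of year 2: C / r = 12,600.00 / 0.111 = 113,513.5135
Discount to today: PV = 113,513.5135 / (1 + 0.111)^2 = 113,513.5135 / 1.234321 = 91,964.34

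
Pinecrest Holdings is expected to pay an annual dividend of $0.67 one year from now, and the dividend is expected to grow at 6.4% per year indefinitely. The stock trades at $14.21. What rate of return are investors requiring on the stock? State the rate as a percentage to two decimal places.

11.11%

P = D₁/(r − g) ⇒ r = D₁/P + g = $0.6700/$14.21 + 0.064 = 0.047150 + 0.064 = 0.111150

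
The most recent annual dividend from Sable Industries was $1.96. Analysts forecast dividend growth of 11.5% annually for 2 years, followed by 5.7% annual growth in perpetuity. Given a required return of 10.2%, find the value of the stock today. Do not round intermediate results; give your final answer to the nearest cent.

D_1 = 2.18540
D_2 = 2.43672
Terminal value at year 2: TV = D_2×(1+g_2)/(r−g_2) = 2.57561/0.045 = 57.23587
P_0 = D_1/(1+r)^1 + D_2/(1+r)^2 + TV/(1+r)^2
    = 1.98312 + 2.00652 + 47.13083 = 51.12047

$51.12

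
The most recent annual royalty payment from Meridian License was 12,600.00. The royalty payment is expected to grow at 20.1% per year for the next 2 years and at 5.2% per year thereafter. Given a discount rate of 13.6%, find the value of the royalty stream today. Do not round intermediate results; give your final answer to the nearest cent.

203778.83

D_1 = 15132.60000
D_2 = 18174.25260
Terminal value at year 2: TV = D_2×(1+g_2)/(r−g_2) = 19119.31374/0.084 = 227610.87780
P_0 = D_1/(1+r)^1 + D_2/(1+r)^2 + TV/(1+r)^2
    = 13320.95070 + 14083.15299 + 176374.72553 = 203778.82923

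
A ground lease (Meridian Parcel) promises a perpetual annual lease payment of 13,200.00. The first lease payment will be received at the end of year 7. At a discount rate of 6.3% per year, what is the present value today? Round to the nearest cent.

Value at end of year 6: C / r = 13,200.00 / 0.063 = 209,523.8095
Discount to today: PV = 209,523.8095 / (1 + 0.063)^6 = 209,523.8095 / 1.442778 = 145,222.46

145222.46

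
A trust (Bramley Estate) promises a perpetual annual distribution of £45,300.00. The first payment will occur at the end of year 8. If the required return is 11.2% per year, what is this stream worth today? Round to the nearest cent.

£192374.13

Value at end of year 7: C / r = £45,300.00 / 0.112 = £404,464.2857
Discount to today: PV = £404,464.2857 / (1 + 0.112)^7 = £404,464.2857 / 2.102488 = £192,374.13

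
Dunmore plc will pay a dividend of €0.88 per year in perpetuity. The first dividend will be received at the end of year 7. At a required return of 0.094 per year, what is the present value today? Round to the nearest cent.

€5.46

Value at end of year 6: C / r = €0.88 / 0.094 = €9.3617
Discount to today: PV = €9.3617 / (1 + 0.094)^6 = €9.3617 / 1.714368 = €5.46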